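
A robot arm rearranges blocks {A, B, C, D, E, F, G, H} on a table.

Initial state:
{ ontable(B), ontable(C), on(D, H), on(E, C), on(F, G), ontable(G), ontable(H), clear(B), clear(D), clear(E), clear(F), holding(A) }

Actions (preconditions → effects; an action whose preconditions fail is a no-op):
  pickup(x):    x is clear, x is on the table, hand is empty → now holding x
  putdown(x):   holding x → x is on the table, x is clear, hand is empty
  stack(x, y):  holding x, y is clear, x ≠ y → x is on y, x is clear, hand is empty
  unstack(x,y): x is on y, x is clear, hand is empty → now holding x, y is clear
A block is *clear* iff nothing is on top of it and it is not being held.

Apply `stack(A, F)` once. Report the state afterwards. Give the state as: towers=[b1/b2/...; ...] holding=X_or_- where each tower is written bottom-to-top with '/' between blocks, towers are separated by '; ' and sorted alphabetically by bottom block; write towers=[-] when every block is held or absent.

before: towers=[B; C/E; G/F; H/D] holding=A
pre[stack(A, F)]: holding(A) ok, clear(F) ok, A≠F ok
all met → apply stack(A, F)
after:  towers=[B; C/E; G/F/A; H/D] holding=-

towers=[B; C/E; G/F/A; H/D] holding=-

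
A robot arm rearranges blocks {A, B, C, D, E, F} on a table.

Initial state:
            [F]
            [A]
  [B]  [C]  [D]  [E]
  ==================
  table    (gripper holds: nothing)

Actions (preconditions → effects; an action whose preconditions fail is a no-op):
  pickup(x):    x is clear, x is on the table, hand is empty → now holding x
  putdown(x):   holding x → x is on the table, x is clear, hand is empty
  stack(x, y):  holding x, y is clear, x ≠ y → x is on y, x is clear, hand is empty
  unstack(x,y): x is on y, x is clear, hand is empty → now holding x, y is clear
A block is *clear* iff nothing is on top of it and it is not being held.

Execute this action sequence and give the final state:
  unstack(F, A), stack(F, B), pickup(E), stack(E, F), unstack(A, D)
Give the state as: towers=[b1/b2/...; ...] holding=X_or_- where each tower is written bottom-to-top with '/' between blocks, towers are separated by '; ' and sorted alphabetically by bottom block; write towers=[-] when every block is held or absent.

towers=[B/F/E; C; D] holding=A

step 1 (unstack(F, A)): towers=[B; C; D/A; E] holding=F
step 2 (stack(F, B)): towers=[B/F; C; D/A; E] holding=-
step 3 (pickup(E)): towers=[B/F; C; D/A] holding=E
step 4 (stack(E, F)): towers=[B/F/E; C; D/A] holding=-
step 5 (unstack(A, D)): towers=[B/F/E; C; D] holding=A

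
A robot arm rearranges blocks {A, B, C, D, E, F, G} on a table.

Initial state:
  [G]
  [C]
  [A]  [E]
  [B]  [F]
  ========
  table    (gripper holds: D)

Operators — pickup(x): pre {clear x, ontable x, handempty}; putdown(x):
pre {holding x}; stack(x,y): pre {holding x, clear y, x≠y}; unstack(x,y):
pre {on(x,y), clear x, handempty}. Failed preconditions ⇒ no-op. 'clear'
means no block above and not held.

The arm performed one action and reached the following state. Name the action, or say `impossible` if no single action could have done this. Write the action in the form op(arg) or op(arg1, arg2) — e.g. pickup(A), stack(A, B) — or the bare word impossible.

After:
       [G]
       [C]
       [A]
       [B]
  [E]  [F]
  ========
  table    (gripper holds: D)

target: towers=[E; F/B/A/C/G] holding=D
        putdown(D) → towers=[B/A/C/G; D; F/E] holding=-
       stack(D, G) → towers=[B/A/C/G/D; F/E] holding=-
       stack(D, E) → towers=[B/A/C/G; F/E/D] holding=-
none of the 3 applicable actions match → impossible

impossible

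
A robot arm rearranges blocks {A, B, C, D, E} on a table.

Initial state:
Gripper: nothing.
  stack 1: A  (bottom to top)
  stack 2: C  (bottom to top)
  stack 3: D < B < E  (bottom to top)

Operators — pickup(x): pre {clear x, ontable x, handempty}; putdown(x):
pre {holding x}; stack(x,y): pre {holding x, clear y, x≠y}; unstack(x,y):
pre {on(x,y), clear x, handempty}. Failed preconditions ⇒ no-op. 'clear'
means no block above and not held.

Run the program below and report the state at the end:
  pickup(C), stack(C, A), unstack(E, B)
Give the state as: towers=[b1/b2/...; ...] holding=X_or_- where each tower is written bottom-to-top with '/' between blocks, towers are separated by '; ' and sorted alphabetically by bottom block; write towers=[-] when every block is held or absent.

step 1 (pickup(C)): towers=[A; D/B/E] holding=C
step 2 (stack(C, A)): towers=[A/C; D/B/E] holding=-
step 3 (unstack(E, B)): towers=[A/C; D/B] holding=E

towers=[A/C; D/B] holding=E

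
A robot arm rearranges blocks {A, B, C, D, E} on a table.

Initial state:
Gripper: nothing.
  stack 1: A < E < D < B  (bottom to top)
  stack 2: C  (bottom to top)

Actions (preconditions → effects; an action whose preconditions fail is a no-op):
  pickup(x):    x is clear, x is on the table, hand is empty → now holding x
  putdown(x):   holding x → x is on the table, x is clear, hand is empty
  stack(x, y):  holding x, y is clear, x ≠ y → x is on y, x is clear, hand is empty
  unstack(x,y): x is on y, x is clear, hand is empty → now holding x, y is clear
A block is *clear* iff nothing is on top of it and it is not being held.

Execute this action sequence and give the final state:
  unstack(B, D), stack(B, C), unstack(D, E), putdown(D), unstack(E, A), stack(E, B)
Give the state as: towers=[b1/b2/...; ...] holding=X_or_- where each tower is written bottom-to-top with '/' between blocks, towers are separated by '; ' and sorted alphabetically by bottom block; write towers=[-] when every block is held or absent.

step 1 (unstack(B, D)): towers=[A/E/D; C] holding=B
step 2 (stack(B, C)): towers=[A/E/D; C/B] holding=-
step 3 (unstack(D, E)): towers=[A/E; C/B] holding=D
step 4 (putdown(D)): towers=[A/E; C/B; D] holding=-
step 5 (unstack(E, A)): towers=[A; C/B; D] holding=E
step 6 (stack(E, B)): towers=[A; C/B/E; D] holding=-

towers=[A; C/B/E; D] holding=-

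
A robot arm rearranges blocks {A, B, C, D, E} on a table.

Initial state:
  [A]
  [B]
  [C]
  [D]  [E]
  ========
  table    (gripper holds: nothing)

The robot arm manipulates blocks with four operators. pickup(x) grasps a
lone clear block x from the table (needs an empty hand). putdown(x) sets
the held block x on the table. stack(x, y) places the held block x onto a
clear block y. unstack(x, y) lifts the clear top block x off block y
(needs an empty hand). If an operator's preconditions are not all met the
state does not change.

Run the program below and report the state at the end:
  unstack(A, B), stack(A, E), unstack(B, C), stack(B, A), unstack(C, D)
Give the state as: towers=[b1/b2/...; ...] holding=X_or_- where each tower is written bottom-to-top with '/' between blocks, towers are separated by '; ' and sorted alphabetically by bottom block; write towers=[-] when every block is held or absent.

step 1 (unstack(A, B)): towers=[D/C/B; E] holding=A
step 2 (stack(A, E)): towers=[D/C/B; E/A] holding=-
step 3 (unstack(B, C)): towers=[D/C; E/A] holding=B
step 4 (stack(B, A)): towers=[D/C; E/A/B] holding=-
step 5 (unstack(C, D)): towers=[D; E/A/B] holding=C

towers=[D; E/A/B] holding=C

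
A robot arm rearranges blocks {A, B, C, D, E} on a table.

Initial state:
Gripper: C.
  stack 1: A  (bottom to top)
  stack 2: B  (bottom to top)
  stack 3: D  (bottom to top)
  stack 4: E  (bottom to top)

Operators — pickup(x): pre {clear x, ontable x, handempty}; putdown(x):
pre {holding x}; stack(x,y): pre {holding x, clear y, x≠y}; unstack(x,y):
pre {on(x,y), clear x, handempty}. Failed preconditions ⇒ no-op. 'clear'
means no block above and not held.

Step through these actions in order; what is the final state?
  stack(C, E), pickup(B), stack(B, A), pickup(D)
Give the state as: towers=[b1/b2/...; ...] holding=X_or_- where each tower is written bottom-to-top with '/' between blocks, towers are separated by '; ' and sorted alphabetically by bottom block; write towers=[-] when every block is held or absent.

towers=[A/B; E/C] holding=D

step 1 (stack(C, E)): towers=[A; B; D; E/C] holding=-
step 2 (pickup(B)): towers=[A; D; E/C] holding=B
step 3 (stack(B, A)): towers=[A/B; D; E/C] holding=-
step 4 (pickup(D)): towers=[A/B; E/C] holding=D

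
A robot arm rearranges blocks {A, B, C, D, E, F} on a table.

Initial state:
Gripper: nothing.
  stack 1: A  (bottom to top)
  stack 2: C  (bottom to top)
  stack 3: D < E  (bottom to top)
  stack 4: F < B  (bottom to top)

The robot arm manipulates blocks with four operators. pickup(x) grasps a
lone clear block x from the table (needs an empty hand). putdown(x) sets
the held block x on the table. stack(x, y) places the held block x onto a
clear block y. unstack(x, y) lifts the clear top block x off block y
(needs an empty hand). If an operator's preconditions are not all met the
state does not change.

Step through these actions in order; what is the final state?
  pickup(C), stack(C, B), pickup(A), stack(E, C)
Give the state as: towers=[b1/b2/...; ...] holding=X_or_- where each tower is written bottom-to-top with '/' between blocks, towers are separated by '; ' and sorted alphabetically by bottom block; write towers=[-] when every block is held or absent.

step 1 (pickup(C)): towers=[A; D/E; F/B] holding=C
step 2 (stack(C, B)): towers=[A; D/E; F/B/C] holding=-
step 3 (pickup(A)): towers=[D/E; F/B/C] holding=A
step 4 (stack(E, C)) [no-op]: towers=[D/E; F/B/C] holding=A

towers=[D/E; F/B/C] holding=A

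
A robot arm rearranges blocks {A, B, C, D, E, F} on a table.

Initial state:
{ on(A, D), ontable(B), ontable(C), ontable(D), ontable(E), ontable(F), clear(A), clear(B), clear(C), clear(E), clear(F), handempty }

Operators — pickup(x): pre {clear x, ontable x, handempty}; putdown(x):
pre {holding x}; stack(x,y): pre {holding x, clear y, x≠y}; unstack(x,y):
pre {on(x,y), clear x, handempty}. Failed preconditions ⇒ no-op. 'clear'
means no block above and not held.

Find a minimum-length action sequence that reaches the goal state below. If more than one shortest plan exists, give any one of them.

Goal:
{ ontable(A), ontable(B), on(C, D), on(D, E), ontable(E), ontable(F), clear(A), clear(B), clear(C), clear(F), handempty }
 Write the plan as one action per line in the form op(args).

step 1 (unstack(A, D)): towers=[B; C; D; E; F] holding=A
step 2 (putdown(A)): towers=[A; B; C; D; E; F] holding=-
step 3 (pickup(D)): towers=[A; B; C; E; F] holding=D
step 4 (stack(D, E)): towers=[A; B; C; E/D; F] holding=-
step 5 (pickup(C)): towers=[A; B; E/D; F] holding=C
step 6 (stack(C, D)): towers=[A; B; E/D/C; F] holding=-
goal check: towers=[A; B; E/D/C; F] holding=- — reached (length 6, optimal by BFS)

unstack(A, D)
putdown(A)
pickup(D)
stack(D, E)
pickup(C)
stack(C, D)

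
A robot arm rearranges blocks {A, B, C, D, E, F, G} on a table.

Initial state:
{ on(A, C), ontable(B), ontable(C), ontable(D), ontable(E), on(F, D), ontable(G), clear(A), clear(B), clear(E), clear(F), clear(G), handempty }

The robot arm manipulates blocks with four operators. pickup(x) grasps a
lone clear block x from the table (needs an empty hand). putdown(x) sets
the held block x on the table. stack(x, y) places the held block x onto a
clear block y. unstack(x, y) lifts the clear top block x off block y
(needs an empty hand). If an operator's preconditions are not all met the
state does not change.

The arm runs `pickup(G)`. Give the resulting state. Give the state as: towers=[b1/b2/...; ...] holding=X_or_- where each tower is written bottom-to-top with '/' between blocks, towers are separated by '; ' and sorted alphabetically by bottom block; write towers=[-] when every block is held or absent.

before: towers=[B; C/A; D/F; E; G] holding=-
pre[pickup(G)]: clear(G) ✓, ontable(G) ✓, handempty ✓
all met → apply pickup(G)
after:  towers=[B; C/A; D/F; E] holding=G

towers=[B; C/A; D/F; E] holding=G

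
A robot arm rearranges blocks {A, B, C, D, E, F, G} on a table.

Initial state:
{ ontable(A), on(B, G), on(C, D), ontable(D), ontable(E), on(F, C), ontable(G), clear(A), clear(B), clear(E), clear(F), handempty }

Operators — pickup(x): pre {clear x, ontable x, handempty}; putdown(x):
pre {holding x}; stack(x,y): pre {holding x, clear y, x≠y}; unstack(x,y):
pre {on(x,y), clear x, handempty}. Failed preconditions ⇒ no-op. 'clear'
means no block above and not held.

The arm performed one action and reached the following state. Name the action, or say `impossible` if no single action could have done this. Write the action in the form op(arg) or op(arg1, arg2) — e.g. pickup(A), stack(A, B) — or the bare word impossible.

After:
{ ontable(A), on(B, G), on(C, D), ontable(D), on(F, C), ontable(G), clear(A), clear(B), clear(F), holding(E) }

pickup(E)

target: towers=[A; D/C/F; G/B] holding=E
     unstack(B, G) → towers=[A; D/C/F; E; G] holding=B
     unstack(F, C) → towers=[A; D/C; E; G/B] holding=F
         pickup(A) → towers=[D/C/F; E; G/B] holding=A
         pickup(E) → towers=[A; D/C/F; G/B] holding=E  ← match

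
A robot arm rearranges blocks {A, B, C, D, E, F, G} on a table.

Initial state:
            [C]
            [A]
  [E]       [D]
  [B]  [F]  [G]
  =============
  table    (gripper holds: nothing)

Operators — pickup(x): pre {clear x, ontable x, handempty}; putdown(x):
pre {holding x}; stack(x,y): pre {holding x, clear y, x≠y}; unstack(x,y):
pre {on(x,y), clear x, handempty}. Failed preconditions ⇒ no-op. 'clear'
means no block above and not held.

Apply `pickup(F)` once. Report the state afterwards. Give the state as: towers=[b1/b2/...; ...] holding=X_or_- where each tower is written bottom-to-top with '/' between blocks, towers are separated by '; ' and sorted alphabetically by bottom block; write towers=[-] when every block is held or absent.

before: towers=[B/E; F; G/D/A/C] holding=-
pre[pickup(F)]: clear(F) yes, ontable(F) yes, handempty yes
all met → apply pickup(F)
after:  towers=[B/E; G/D/A/C] holding=F

towers=[B/E; G/D/A/C] holding=F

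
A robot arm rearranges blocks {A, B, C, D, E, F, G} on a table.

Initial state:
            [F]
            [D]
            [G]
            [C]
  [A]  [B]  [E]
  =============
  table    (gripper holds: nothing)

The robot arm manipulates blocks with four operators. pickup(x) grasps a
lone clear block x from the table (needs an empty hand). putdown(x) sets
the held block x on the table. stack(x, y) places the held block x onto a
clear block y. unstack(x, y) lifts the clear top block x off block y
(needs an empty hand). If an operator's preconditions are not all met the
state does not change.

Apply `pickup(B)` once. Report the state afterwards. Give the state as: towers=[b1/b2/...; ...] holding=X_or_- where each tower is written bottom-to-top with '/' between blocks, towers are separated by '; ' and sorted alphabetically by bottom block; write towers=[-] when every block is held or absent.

before: towers=[A; B; E/C/G/D/F] holding=-
pre[pickup(B)]: clear(B) ok, ontable(B) ok, handempty ok
all met → apply pickup(B)
after:  towers=[A; E/C/G/D/F] holding=B

towers=[A; E/C/G/D/F] holding=B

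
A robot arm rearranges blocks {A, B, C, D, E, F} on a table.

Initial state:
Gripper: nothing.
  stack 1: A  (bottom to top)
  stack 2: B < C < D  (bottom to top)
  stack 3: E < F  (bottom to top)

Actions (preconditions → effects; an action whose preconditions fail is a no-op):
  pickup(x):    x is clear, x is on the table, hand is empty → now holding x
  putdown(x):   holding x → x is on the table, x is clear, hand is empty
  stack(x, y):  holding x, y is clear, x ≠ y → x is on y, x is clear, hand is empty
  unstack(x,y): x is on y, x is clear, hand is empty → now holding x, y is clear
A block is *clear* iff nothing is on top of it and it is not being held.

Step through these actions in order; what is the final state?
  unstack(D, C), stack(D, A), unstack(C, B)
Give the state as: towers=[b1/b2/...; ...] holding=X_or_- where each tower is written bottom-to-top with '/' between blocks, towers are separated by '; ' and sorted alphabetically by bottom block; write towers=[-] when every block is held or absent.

step 1 (unstack(D, C)): towers=[A; B/C; E/F] holding=D
step 2 (stack(D, A)): towers=[A/D; B/C; E/F] holding=-
step 3 (unstack(C, B)): towers=[A/D; B; E/F] holding=C

towers=[A/D; B; E/F] holding=C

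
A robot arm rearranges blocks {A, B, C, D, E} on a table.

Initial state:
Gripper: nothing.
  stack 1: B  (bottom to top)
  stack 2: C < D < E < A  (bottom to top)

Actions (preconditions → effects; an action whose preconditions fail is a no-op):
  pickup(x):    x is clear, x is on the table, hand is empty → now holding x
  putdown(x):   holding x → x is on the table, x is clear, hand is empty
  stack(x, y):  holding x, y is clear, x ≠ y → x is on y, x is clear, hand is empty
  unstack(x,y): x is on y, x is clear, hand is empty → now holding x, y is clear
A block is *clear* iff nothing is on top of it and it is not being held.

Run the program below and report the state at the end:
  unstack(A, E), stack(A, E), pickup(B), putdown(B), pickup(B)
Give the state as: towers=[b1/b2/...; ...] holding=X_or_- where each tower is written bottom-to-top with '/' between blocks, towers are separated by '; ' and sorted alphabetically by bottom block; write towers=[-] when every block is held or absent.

step 1 (unstack(A, E)): towers=[B; C/D/E] holding=A
step 2 (stack(A, E)): towers=[B; C/D/E/A] holding=-
step 3 (pickup(B)): towers=[C/D/E/A] holding=B
step 4 (putdown(B)): towers=[B; C/D/E/A] holding=-
step 5 (pickup(B)): towers=[C/D/E/A] holding=B

towers=[C/D/E/A] holding=B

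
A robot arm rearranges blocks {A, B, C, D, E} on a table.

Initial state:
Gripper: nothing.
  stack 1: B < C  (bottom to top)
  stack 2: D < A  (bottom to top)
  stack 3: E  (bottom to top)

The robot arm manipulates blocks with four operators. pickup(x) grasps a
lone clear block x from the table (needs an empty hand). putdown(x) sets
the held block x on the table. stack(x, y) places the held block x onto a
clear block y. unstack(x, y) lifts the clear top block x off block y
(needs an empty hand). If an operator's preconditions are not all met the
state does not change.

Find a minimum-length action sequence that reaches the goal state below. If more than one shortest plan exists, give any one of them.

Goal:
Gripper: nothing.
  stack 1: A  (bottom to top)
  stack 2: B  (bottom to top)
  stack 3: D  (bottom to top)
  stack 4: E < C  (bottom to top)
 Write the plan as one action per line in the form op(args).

step 1 (unstack(A, D)): towers=[B/C; D; E] holding=A
step 2 (putdown(A)): towers=[A; B/C; D; E] holding=-
step 3 (unstack(C, B)): towers=[A; B; D; E] holding=C
step 4 (stack(C, E)): towers=[A; B; D; E/C] holding=-
goal check: towers=[A; B; D; E/C] holding=- — reached (length 4, optimal by BFS)

unstack(A, D)
putdown(A)
unstack(C, B)
stack(C, E)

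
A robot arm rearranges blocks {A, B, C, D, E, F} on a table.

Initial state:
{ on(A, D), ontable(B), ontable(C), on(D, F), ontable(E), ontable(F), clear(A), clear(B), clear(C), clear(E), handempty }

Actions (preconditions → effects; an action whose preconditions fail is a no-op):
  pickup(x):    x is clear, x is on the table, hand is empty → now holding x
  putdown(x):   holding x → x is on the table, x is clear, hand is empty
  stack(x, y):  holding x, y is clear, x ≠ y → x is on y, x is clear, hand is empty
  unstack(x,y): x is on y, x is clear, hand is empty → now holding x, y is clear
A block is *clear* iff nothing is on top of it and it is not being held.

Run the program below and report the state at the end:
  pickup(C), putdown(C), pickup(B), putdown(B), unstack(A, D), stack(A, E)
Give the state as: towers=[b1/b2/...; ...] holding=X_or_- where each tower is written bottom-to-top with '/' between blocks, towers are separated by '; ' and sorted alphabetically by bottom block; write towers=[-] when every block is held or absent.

step 1 (pickup(C)): towers=[B; E; F/D/A] holding=C
step 2 (putdown(C)): towers=[B; C; E; F/D/A] holding=-
step 3 (pickup(B)): towers=[C; E; F/D/A] holding=B
step 4 (putdown(B)): towers=[B; C; E; F/D/A] holding=-
step 5 (unstack(A, D)): towers=[B; C; E; F/D] holding=A
step 6 (stack(A, E)): towers=[B; C; E/A; F/D] holding=-

towers=[B; C; E/A; F/D] holding=-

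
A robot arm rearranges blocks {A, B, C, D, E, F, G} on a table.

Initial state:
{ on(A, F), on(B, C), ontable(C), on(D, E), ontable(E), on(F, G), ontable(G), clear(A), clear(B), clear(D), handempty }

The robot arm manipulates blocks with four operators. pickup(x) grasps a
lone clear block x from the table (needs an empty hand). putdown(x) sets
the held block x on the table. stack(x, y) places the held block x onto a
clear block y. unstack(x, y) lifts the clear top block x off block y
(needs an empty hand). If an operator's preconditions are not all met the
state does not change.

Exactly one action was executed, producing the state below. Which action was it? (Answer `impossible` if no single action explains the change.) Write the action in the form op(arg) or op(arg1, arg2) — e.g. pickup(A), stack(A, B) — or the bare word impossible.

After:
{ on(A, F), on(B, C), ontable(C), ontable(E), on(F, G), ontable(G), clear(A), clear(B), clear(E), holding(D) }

target: towers=[C/B; E; G/F/A] holding=D
     unstack(B, C) → towers=[C; E/D; G/F/A] holding=B
     unstack(D, E) → towers=[C/B; E; G/F/A] holding=D  ← match
     unstack(A, F) → towers=[C/B; E/D; G/F] holding=A

unstack(D, E)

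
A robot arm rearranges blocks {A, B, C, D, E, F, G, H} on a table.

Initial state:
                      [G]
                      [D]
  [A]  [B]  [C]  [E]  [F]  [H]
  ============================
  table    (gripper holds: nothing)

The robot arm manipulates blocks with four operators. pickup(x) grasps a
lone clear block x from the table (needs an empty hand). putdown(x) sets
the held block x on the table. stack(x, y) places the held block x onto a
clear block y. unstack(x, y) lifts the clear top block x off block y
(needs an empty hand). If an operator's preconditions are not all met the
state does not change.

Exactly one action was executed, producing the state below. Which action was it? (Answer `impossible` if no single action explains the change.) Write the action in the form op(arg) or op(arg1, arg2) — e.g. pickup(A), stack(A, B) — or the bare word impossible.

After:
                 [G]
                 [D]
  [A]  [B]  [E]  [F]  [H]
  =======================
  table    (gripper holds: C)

pickup(C)

target: towers=[A; B; E; F/D/G; H] holding=C
     unstack(G, D) → towers=[A; B; C; E; F/D; H] holding=G
         pickup(A) → towers=[B; C; E; F/D/G; H] holding=A
         pickup(E) → towers=[A; B; C; F/D/G; H] holding=E
         pickup(H) → towers=[A; B; C; E; F/D/G] holding=H
         pickup(B) → towers=[A; C; E; F/D/G; H] holding=B
         pickup(C) → towers=[A; B; E; F/D/G; H] holding=C  ← match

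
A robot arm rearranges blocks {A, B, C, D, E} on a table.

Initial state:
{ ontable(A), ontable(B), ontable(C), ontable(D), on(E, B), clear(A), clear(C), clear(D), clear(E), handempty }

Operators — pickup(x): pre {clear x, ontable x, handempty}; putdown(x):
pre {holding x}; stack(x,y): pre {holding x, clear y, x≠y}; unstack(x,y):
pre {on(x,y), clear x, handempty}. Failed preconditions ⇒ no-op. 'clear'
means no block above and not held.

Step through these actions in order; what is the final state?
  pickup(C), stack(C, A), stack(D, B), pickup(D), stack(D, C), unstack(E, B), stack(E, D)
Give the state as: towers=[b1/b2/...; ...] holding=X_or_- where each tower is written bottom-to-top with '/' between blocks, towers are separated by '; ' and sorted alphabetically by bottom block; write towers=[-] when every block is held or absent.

towers=[A/C/D/E; B] holding=-

step 1 (pickup(C)): towers=[A; B/E; D] holding=C
step 2 (stack(C, A)): towers=[A/C; B/E; D] holding=-
step 3 (stack(D, B)) [no-op]: towers=[A/C; B/E; D] holding=-
step 4 (pickup(D)): towers=[A/C; B/E] holding=D
step 5 (stack(D, C)): towers=[A/C/D; B/E] holding=-
step 6 (unstack(E, B)): towers=[A/C/D; B] holding=E
step 7 (stack(E, D)): towers=[A/C/D/E; B] holding=-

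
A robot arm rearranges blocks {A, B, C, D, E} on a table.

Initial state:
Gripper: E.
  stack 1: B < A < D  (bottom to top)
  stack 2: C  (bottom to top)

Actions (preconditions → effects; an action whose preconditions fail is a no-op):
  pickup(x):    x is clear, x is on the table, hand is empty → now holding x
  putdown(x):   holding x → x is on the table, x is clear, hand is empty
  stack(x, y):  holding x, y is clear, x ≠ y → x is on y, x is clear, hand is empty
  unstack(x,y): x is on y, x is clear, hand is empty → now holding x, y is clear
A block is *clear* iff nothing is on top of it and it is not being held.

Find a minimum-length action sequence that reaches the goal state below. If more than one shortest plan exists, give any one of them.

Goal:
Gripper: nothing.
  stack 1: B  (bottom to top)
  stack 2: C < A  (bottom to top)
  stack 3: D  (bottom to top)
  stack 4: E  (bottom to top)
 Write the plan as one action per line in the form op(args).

putdown(E)
unstack(D, A)
putdown(D)
unstack(A, B)
stack(A, C)

step 1 (putdown(E)): towers=[B/A/D; C; E] holding=-
step 2 (unstack(D, A)): towers=[B/A; C; E] holding=D
step 3 (putdown(D)): towers=[B/A; C; D; E] holding=-
step 4 (unstack(A, B)): towers=[B; C; D; E] holding=A
step 5 (stack(A, C)): towers=[B; C/A; D; E] holding=-
goal check: towers=[B; C/A; D; E] holding=- — reached (length 5, optimal by BFS)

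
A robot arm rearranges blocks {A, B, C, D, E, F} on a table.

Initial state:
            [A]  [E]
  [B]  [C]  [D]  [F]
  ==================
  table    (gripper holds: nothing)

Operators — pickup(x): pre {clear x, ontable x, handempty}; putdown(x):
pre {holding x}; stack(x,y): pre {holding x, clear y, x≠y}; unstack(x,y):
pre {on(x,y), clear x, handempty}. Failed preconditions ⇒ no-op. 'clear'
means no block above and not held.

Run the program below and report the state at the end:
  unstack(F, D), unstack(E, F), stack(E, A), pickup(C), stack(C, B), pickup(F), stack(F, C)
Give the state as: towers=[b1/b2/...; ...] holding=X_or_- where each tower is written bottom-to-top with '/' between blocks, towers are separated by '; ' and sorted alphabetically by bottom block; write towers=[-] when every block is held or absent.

step 1 (unstack(F, D)) [no-op]: towers=[B; C; D/A; F/E] holding=-
step 2 (unstack(E, F)): towers=[B; C; D/A; F] holding=E
step 3 (stack(E, A)): towers=[B; C; D/A/E; F] holding=-
step 4 (pickup(C)): towers=[B; D/A/E; F] holding=C
step 5 (stack(C, B)): towers=[B/C; D/A/E; F] holding=-
step 6 (pickup(F)): towers=[B/C; D/A/E] holding=F
step 7 (stack(F, C)): towers=[B/C/F; D/A/E] holding=-

towers=[B/C/F; D/A/E] holding=-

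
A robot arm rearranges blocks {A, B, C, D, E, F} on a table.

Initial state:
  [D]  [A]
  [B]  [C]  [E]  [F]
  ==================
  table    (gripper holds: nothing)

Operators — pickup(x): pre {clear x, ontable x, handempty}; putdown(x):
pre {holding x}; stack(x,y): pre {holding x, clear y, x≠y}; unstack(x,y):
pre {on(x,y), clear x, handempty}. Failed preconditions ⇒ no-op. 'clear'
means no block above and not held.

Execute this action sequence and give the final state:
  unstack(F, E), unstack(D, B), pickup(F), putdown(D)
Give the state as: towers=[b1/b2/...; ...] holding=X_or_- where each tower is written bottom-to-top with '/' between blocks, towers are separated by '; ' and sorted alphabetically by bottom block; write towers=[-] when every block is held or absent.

towers=[B; C/A; D; E; F] holding=-

step 1 (unstack(F, E)) [no-op]: towers=[B/D; C/A; E; F] holding=-
step 2 (unstack(D, B)): towers=[B; C/A; E; F] holding=D
step 3 (pickup(F)) [no-op]: towers=[B; C/A; E; F] holding=D
step 4 (putdown(D)): towers=[B; C/A; D; E; F] holding=-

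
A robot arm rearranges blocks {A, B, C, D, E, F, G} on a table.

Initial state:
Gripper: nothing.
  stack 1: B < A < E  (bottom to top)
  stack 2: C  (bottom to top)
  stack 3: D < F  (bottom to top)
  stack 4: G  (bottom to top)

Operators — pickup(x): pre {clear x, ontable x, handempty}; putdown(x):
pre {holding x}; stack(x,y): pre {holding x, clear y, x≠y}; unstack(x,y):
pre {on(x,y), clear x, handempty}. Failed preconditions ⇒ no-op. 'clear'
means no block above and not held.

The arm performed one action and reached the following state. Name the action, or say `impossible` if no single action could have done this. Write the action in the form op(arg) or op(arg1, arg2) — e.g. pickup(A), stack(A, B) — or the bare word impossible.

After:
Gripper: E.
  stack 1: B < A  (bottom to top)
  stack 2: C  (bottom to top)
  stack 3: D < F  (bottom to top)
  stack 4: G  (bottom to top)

unstack(E, A)

target: towers=[B/A; C; D/F; G] holding=E
     unstack(F, D) → towers=[B/A/E; C; D; G] holding=F
         pickup(G) → towers=[B/A/E; C; D/F] holding=G
     unstack(E, A) → towers=[B/A; C; D/F; G] holding=E  ← match
         pickup(C) → towers=[B/A/E; D/F; G] holding=C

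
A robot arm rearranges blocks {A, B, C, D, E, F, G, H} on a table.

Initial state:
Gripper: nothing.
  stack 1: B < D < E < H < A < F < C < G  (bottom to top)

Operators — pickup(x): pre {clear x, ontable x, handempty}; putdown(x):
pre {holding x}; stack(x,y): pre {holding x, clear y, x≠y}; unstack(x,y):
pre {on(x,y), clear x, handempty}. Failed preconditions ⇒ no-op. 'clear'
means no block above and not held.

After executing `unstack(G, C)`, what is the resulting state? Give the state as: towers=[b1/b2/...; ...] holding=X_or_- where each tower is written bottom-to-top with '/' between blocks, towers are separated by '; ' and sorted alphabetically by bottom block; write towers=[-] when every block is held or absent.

before: towers=[B/D/E/H/A/F/C/G] holding=-
pre[unstack(G, C)]: on(G,C) yes, clear(G) yes, handempty yes
all met → apply unstack(G, C)
after:  towers=[B/D/E/H/A/F/C] holding=G

towers=[B/D/E/H/A/F/C] holding=G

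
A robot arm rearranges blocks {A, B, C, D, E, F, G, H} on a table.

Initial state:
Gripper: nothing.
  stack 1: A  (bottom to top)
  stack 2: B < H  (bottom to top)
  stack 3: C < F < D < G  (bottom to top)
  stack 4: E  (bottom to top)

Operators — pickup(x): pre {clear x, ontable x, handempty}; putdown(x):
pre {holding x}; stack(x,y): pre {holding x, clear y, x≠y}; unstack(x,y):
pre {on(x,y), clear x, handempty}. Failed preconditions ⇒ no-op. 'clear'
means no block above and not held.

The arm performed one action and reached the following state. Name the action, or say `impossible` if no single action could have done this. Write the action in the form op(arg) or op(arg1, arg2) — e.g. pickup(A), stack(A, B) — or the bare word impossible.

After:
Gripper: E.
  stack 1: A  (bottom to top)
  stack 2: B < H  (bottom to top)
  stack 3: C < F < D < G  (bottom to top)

target: towers=[A; B/H; C/F/D/G] holding=E
     unstack(G, D) → towers=[A; B/H; C/F/D; E] holding=G
         pickup(A) → towers=[B/H; C/F/D/G; E] holding=A
         pickup(E) → towers=[A; B/H; C/F/D/G] holding=E  ← match
     unstack(H, B) → towers=[A; B; C/F/D/G; E] holding=H

pickup(E)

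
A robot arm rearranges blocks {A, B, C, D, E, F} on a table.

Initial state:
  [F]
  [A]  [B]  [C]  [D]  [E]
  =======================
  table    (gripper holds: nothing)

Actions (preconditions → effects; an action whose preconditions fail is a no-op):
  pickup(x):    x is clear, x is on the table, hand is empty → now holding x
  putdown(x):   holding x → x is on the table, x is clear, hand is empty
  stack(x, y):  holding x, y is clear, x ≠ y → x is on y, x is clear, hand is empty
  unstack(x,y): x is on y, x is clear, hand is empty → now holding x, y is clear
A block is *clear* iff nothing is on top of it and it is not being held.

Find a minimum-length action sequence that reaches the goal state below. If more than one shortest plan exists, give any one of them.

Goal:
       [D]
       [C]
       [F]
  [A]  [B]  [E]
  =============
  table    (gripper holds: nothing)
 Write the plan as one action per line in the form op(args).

step 1 (unstack(F, A)): towers=[A; B; C; D; E] holding=F
step 2 (stack(F, B)): towers=[A; B/F; C; D; E] holding=-
step 3 (pickup(C)): towers=[A; B/F; D; E] holding=C
step 4 (stack(C, F)): towers=[A; B/F/C; D; E] holding=-
step 5 (pickup(D)): towers=[A; B/F/C; E] holding=D
step 6 (stack(D, C)): towers=[A; B/F/C/D; E] holding=-
goal check: towers=[A; B/F/C/D; E] holding=- — reached (length 6, optimal by BFS)

unstack(F, A)
stack(F, B)
pickup(C)
stack(C, F)
pickup(D)
stack(D, C)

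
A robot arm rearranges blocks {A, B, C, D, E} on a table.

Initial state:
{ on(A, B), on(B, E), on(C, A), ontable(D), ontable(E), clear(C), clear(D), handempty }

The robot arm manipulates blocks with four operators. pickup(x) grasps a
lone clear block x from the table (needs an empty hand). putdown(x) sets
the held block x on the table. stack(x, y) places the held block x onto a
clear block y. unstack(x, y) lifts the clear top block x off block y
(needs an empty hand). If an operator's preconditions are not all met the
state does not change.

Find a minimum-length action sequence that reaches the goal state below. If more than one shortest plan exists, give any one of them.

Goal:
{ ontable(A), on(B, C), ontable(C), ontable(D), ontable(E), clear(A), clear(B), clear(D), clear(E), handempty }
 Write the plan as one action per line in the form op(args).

step 1 (unstack(C, A)): towers=[D; E/B/A] holding=C
step 2 (putdown(C)): towers=[C; D; E/B/A] holding=-
step 3 (unstack(A, B)): towers=[C; D; E/B] holding=A
step 4 (putdown(A)): towers=[A; C; D; E/B] holding=-
step 5 (unstack(B, E)): towers=[A; C; D; E] holding=B
step 6 (stack(B, C)): towers=[A; C/B; D; E] holding=-
goal check: towers=[A; C/B; D; E] holding=- — reached (length 6, optimal by BFS)

unstack(C, A)
putdown(C)
unstack(A, B)
putdown(A)
unstack(B, E)
stack(B, C)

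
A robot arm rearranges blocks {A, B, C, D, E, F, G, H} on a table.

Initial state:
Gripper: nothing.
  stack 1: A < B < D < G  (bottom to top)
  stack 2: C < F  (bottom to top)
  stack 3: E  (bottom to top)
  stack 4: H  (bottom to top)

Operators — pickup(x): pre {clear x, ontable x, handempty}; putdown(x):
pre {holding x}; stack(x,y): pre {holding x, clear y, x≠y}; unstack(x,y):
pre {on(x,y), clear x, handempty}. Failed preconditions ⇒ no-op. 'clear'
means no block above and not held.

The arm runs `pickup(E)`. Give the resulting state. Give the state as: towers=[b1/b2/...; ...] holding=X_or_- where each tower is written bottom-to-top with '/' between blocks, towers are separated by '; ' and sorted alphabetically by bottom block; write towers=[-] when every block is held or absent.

towers=[A/B/D/G; C/F; H] holding=E

before: towers=[A/B/D/G; C/F; E; H] holding=-
pre[pickup(E)]: clear(E) ok, ontable(E) ok, handempty ok
all met → apply pickup(E)
after:  towers=[A/B/D/G; C/F; H] holding=E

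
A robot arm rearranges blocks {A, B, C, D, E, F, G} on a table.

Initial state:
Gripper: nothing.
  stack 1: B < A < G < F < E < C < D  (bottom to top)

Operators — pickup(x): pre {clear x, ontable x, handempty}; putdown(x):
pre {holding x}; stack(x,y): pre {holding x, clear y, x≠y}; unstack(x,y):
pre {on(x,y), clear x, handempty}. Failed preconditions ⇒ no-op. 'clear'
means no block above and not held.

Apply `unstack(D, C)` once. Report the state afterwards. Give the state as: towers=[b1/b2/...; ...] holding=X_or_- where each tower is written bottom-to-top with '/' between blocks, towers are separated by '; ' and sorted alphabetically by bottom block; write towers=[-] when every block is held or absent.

towers=[B/A/G/F/E/C] holding=D

before: towers=[B/A/G/F/E/C/D] holding=-
pre[unstack(D, C)]: on(D,C) yes, clear(D) yes, handempty yes
all met → apply unstack(D, C)
after:  towers=[B/A/G/F/E/C] holding=D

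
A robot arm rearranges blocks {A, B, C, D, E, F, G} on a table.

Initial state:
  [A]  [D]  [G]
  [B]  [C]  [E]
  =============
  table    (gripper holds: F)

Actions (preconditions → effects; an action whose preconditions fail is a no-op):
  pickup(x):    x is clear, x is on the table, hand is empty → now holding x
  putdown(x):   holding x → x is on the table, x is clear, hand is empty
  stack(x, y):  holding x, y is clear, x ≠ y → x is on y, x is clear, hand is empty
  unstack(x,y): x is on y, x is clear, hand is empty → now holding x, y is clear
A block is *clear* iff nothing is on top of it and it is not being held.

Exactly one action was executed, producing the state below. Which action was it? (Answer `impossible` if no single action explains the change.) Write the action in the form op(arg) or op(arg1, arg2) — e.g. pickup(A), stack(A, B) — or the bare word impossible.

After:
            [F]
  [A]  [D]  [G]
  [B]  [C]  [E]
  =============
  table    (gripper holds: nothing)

target: towers=[B/A; C/D; E/G/F] holding=-
        putdown(F) → towers=[B/A; C/D; E/G; F] holding=-
       stack(F, G) → towers=[B/A; C/D; E/G/F] holding=-  ← match
       stack(F, D) → towers=[B/A; C/D/F; E/G] holding=-
       stack(F, A) → towers=[B/A/F; C/D; E/G] holding=-

stack(F, G)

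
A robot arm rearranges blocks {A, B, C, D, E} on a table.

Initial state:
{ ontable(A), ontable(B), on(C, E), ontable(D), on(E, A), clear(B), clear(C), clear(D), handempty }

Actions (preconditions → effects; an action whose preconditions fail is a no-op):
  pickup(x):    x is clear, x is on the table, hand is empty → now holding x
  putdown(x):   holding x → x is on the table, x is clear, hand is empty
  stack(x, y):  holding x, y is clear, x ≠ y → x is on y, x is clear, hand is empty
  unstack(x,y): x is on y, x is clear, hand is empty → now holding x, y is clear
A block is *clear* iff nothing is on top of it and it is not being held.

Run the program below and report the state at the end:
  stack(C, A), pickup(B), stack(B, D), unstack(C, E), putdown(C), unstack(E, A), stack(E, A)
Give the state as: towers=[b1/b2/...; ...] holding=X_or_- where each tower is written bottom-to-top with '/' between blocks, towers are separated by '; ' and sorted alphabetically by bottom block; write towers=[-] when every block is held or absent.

towers=[A/E; C; D/B] holding=-

step 1 (stack(C, A)) [no-op]: towers=[A/E/C; B; D] holding=-
step 2 (pickup(B)): towers=[A/E/C; D] holding=B
step 3 (stack(B, D)): towers=[A/E/C; D/B] holding=-
step 4 (unstack(C, E)): towers=[A/E; D/B] holding=C
step 5 (putdown(C)): towers=[A/E; C; D/B] holding=-
step 6 (unstack(E, A)): towers=[A; C; D/B] holding=E
step 7 (stack(E, A)): towers=[A/E; C; D/B] holding=-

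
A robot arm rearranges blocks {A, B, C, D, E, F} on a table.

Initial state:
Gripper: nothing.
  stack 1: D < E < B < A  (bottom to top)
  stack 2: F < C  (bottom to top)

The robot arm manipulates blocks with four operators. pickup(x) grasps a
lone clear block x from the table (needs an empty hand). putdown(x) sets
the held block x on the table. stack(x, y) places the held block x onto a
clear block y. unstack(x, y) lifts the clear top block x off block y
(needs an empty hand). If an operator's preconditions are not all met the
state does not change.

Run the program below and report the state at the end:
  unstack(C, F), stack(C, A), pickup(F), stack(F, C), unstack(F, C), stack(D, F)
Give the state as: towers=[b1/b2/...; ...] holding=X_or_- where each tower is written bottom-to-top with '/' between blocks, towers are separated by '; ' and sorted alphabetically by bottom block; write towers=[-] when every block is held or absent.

towers=[D/E/B/A/C] holding=F

step 1 (unstack(C, F)): towers=[D/E/B/A; F] holding=C
step 2 (stack(C, A)): towers=[D/E/B/A/C; F] holding=-
step 3 (pickup(F)): towers=[D/E/B/A/C] holding=F
step 4 (stack(F, C)): towers=[D/E/B/A/C/F] holding=-
step 5 (unstack(F, C)): towers=[D/E/B/A/C] holding=F
step 6 (stack(D, F)) [no-op]: towers=[D/E/B/A/C] holding=F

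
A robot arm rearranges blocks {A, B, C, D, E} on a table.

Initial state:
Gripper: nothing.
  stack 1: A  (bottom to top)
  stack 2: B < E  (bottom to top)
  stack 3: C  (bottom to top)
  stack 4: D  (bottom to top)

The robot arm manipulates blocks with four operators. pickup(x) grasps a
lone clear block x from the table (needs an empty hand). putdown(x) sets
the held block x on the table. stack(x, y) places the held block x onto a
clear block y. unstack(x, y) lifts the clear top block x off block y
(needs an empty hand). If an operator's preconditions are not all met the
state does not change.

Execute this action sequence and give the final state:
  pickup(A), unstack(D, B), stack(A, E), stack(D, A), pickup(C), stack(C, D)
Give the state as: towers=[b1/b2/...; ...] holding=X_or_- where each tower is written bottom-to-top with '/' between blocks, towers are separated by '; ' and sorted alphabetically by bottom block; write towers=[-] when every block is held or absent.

towers=[B/E/A; D/C] holding=-

step 1 (pickup(A)): towers=[B/E; C; D] holding=A
step 2 (unstack(D, B)) [no-op]: towers=[B/E; C; D] holding=A
step 3 (stack(A, E)): towers=[B/E/A; C; D] holding=-
step 4 (stack(D, A)) [no-op]: towers=[B/E/A; C; D] holding=-
step 5 (pickup(C)): towers=[B/E/A; D] holding=C
step 6 (stack(C, D)): towers=[B/E/A; D/C] holding=-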